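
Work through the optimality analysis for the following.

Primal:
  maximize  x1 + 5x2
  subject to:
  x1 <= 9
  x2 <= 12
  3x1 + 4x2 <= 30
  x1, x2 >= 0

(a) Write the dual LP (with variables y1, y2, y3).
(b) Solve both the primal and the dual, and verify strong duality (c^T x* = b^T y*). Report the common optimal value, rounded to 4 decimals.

The standard primal-dual pair for 'max c^T x s.t. A x <= b, x >= 0' is:
  Dual:  min b^T y  s.t.  A^T y >= c,  y >= 0.

So the dual LP is:
  minimize  9y1 + 12y2 + 30y3
  subject to:
    y1 + 3y3 >= 1
    y2 + 4y3 >= 5
    y1, y2, y3 >= 0

Solving the primal: x* = (0, 7.5).
  primal value c^T x* = 37.5.
Solving the dual: y* = (0, 0, 1.25).
  dual value b^T y* = 37.5.
Strong duality: c^T x* = b^T y*. Confirmed.

37.5


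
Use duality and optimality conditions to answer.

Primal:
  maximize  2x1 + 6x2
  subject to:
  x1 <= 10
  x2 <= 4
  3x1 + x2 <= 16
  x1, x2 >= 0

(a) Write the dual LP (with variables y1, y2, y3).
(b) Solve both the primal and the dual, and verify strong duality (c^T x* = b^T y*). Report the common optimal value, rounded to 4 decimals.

The standard primal-dual pair for 'max c^T x s.t. A x <= b, x >= 0' is:
  Dual:  min b^T y  s.t.  A^T y >= c,  y >= 0.

So the dual LP is:
  minimize  10y1 + 4y2 + 16y3
  subject to:
    y1 + 3y3 >= 2
    y2 + y3 >= 6
    y1, y2, y3 >= 0

Solving the primal: x* = (4, 4).
  primal value c^T x* = 32.
Solving the dual: y* = (0, 5.3333, 0.6667).
  dual value b^T y* = 32.
Strong duality: c^T x* = b^T y*. Confirmed.

32


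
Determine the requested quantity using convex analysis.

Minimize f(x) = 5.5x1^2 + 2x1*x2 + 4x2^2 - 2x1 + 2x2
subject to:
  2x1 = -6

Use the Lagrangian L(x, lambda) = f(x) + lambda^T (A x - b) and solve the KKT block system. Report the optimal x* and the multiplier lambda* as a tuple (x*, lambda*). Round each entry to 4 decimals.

Form the Lagrangian:
  L(x, lambda) = (1/2) x^T Q x + c^T x + lambda^T (A x - b)
Stationarity (grad_x L = 0): Q x + c + A^T lambda = 0.
Primal feasibility: A x = b.

This gives the KKT block system:
  [ Q   A^T ] [ x     ]   [-c ]
  [ A    0  ] [ lambda ] = [ b ]

Solving the linear system:
  x*      = (-3, 0.5)
  lambda* = (17)
  f(x*)   = 54.5

x* = (-3, 0.5), lambda* = (17)


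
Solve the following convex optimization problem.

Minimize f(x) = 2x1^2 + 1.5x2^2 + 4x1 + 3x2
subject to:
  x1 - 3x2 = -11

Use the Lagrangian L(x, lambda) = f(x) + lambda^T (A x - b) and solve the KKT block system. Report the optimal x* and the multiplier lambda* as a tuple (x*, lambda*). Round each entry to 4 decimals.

Form the Lagrangian:
  L(x, lambda) = (1/2) x^T Q x + c^T x + lambda^T (A x - b)
Stationarity (grad_x L = 0): Q x + c + A^T lambda = 0.
Primal feasibility: A x = b.

This gives the KKT block system:
  [ Q   A^T ] [ x     ]   [-c ]
  [ A    0  ] [ lambda ] = [ b ]

Solving the linear system:
  x*      = (-2, 3)
  lambda* = (4)
  f(x*)   = 22.5

x* = (-2, 3), lambda* = (4)


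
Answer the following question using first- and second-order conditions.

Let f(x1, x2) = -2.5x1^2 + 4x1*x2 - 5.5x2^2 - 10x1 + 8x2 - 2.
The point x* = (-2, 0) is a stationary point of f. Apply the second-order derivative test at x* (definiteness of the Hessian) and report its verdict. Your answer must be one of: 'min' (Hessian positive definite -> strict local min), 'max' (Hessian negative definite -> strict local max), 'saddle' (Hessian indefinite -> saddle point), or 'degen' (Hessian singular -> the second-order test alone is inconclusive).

Compute the Hessian H = grad^2 f:
  H = [[-5, 4], [4, -11]]
Verify stationarity: grad f(x*) = H x* + g = (0, 0).
Eigenvalues of H: -13, -3.
Both eigenvalues < 0, so H is negative definite -> x* is a strict local max.

max


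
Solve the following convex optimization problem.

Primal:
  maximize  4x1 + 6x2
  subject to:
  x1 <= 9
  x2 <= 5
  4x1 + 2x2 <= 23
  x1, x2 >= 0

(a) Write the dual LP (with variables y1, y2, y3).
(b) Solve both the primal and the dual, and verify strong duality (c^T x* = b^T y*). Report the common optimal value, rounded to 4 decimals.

The standard primal-dual pair for 'max c^T x s.t. A x <= b, x >= 0' is:
  Dual:  min b^T y  s.t.  A^T y >= c,  y >= 0.

So the dual LP is:
  minimize  9y1 + 5y2 + 23y3
  subject to:
    y1 + 4y3 >= 4
    y2 + 2y3 >= 6
    y1, y2, y3 >= 0

Solving the primal: x* = (3.25, 5).
  primal value c^T x* = 43.
Solving the dual: y* = (0, 4, 1).
  dual value b^T y* = 43.
Strong duality: c^T x* = b^T y*. Confirmed.

43


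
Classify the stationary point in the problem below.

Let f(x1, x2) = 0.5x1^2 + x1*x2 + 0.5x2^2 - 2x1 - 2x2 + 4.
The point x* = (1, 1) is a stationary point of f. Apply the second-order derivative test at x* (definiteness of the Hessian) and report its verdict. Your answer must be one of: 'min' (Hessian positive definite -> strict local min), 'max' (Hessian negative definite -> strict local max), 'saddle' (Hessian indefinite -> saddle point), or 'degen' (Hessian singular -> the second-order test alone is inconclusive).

Compute the Hessian H = grad^2 f:
  H = [[1, 1], [1, 1]]
Verify stationarity: grad f(x*) = H x* + g = (0, 0).
Eigenvalues of H: 0, 2.
H has a zero eigenvalue (singular; positive semidefinite but not definite), so H is neither positive definite, negative definite, nor indefinite. The second-order test alone is inconclusive -> degen.
(Indeed, f is constant along the null direction of H through x*, so x* is not a strict local extremum.)

degen


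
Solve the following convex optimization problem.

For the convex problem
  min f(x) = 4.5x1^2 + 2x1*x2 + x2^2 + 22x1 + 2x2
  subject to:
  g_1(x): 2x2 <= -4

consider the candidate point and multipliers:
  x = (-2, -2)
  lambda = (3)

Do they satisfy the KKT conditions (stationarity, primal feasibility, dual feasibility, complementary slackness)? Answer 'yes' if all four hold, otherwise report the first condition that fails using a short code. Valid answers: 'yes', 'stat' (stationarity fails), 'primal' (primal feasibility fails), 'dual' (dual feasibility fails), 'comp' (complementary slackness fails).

Gradient of f: grad f(x) = Q x + c = (0, -6)
Constraint values g_i(x) = a_i^T x - b_i:
  g_1((-2, -2)) = 0
Stationarity residual: grad f(x) + sum_i lambda_i a_i = (0, 0)
  -> stationarity OK
Primal feasibility (all g_i <= 0): OK
Dual feasibility (all lambda_i >= 0): OK
Complementary slackness (lambda_i * g_i(x) = 0 for all i): OK

Verdict: yes, KKT holds.

yes


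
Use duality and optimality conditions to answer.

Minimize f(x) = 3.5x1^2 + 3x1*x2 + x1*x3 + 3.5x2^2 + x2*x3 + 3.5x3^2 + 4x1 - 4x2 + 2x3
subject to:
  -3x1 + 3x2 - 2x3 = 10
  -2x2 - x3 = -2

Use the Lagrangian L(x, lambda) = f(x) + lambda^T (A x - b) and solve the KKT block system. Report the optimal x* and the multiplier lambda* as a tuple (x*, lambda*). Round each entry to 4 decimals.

Form the Lagrangian:
  L(x, lambda) = (1/2) x^T Q x + c^T x + lambda^T (A x - b)
Stationarity (grad_x L = 0): Q x + c + A^T lambda = 0.
Primal feasibility: A x = b.

This gives the KKT block system:
  [ Q   A^T ] [ x     ]   [-c ]
  [ A    0  ] [ lambda ] = [ b ]

Solving the linear system:
  x*      = (-1.4759, 1.3675, -0.7349)
  lambda* = (-0.988, -1.2771)
  f(x*)   = -2.759

x* = (-1.4759, 1.3675, -0.7349), lambda* = (-0.988, -1.2771)


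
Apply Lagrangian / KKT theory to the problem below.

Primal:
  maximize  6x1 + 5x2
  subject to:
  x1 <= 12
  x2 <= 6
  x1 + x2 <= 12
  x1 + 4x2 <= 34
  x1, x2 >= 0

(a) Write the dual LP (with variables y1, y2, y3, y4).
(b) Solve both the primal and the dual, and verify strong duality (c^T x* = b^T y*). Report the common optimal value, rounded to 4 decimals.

The standard primal-dual pair for 'max c^T x s.t. A x <= b, x >= 0' is:
  Dual:  min b^T y  s.t.  A^T y >= c,  y >= 0.

So the dual LP is:
  minimize  12y1 + 6y2 + 12y3 + 34y4
  subject to:
    y1 + y3 + y4 >= 6
    y2 + y3 + 4y4 >= 5
    y1, y2, y3, y4 >= 0

Solving the primal: x* = (12, 0).
  primal value c^T x* = 72.
Solving the dual: y* = (1, 0, 5, 0).
  dual value b^T y* = 72.
Strong duality: c^T x* = b^T y*. Confirmed.

72


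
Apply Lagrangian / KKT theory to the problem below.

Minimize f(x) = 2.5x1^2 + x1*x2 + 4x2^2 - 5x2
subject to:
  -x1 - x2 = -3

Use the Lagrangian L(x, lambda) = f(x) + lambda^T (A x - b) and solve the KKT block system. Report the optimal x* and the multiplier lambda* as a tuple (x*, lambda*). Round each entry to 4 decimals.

Form the Lagrangian:
  L(x, lambda) = (1/2) x^T Q x + c^T x + lambda^T (A x - b)
Stationarity (grad_x L = 0): Q x + c + A^T lambda = 0.
Primal feasibility: A x = b.

This gives the KKT block system:
  [ Q   A^T ] [ x     ]   [-c ]
  [ A    0  ] [ lambda ] = [ b ]

Solving the linear system:
  x*      = (1.4545, 1.5455)
  lambda* = (8.8182)
  f(x*)   = 9.3636

x* = (1.4545, 1.5455), lambda* = (8.8182)


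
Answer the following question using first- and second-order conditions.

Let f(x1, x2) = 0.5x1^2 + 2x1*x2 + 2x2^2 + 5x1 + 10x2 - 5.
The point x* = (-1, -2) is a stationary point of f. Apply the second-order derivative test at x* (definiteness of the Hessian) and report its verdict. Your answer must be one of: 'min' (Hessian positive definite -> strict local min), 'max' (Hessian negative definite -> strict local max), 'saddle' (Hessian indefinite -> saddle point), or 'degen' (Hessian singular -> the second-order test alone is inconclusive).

Compute the Hessian H = grad^2 f:
  H = [[1, 2], [2, 4]]
Verify stationarity: grad f(x*) = H x* + g = (0, 0).
Eigenvalues of H: 0, 5.
H has a zero eigenvalue (singular; positive semidefinite but not definite), so H is neither positive definite, negative definite, nor indefinite. The second-order test alone is inconclusive -> degen.
(Indeed, f is constant along the null direction of H through x*, so x* is not a strict local extremum.)

degen


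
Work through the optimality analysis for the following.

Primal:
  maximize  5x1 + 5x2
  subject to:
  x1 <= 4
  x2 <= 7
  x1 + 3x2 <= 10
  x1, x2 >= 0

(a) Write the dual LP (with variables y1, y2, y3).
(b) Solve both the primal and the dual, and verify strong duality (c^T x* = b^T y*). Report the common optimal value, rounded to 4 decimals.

The standard primal-dual pair for 'max c^T x s.t. A x <= b, x >= 0' is:
  Dual:  min b^T y  s.t.  A^T y >= c,  y >= 0.

So the dual LP is:
  minimize  4y1 + 7y2 + 10y3
  subject to:
    y1 + y3 >= 5
    y2 + 3y3 >= 5
    y1, y2, y3 >= 0

Solving the primal: x* = (4, 2).
  primal value c^T x* = 30.
Solving the dual: y* = (3.3333, 0, 1.6667).
  dual value b^T y* = 30.
Strong duality: c^T x* = b^T y*. Confirmed.

30


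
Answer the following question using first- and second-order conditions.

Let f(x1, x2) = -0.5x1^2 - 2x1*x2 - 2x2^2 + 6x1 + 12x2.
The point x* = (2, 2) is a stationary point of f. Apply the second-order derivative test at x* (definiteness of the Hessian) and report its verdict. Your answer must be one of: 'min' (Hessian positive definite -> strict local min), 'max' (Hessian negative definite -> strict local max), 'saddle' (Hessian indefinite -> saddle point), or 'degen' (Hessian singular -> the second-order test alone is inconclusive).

Compute the Hessian H = grad^2 f:
  H = [[-1, -2], [-2, -4]]
Verify stationarity: grad f(x*) = H x* + g = (0, 0).
Eigenvalues of H: -5, 0.
H has a zero eigenvalue (singular; negative semidefinite but not definite), so H is neither positive definite, negative definite, nor indefinite. The second-order test alone is inconclusive -> degen.
(Indeed, f is constant along the null direction of H through x*, so x* is not a strict local extremum.)

degen


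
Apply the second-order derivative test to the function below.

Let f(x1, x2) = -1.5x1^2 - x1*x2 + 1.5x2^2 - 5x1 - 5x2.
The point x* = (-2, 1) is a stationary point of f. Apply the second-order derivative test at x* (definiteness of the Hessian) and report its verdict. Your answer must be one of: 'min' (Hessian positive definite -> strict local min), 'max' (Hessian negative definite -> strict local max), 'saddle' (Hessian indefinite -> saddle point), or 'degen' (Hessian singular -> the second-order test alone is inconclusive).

Compute the Hessian H = grad^2 f:
  H = [[-3, -1], [-1, 3]]
Verify stationarity: grad f(x*) = H x* + g = (0, 0).
Eigenvalues of H: -3.1623, 3.1623.
Eigenvalues have mixed signs, so H is indefinite -> x* is a saddle point.

saddle


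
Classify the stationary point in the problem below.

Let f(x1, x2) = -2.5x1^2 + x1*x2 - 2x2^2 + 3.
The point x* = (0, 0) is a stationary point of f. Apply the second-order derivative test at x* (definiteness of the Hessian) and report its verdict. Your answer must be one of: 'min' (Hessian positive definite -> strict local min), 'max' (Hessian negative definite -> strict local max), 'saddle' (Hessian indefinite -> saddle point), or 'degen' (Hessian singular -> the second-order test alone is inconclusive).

Compute the Hessian H = grad^2 f:
  H = [[-5, 1], [1, -4]]
Verify stationarity: grad f(x*) = H x* + g = (0, 0).
Eigenvalues of H: -5.618, -3.382.
Both eigenvalues < 0, so H is negative definite -> x* is a strict local max.

max


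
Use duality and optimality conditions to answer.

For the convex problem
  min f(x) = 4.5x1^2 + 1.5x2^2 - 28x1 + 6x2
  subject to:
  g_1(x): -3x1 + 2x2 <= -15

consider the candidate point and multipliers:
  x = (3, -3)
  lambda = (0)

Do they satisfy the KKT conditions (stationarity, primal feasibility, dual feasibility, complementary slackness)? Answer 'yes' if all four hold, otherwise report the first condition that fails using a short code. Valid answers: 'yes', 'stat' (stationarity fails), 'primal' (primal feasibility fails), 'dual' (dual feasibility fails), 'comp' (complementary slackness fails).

Gradient of f: grad f(x) = Q x + c = (-1, -3)
Constraint values g_i(x) = a_i^T x - b_i:
  g_1((3, -3)) = 0
Stationarity residual: grad f(x) + sum_i lambda_i a_i = (-1, -3)
  -> stationarity FAILS
Primal feasibility (all g_i <= 0): OK
Dual feasibility (all lambda_i >= 0): OK
Complementary slackness (lambda_i * g_i(x) = 0 for all i): OK

Verdict: the first failing condition is stationarity -> stat.

stat


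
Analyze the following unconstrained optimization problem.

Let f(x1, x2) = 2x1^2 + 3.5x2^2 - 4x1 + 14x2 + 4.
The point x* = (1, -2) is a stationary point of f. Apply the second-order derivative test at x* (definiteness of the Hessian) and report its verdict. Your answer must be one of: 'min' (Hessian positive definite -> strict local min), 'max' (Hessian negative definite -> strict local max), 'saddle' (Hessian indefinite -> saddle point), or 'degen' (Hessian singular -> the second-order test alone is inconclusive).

Compute the Hessian H = grad^2 f:
  H = [[4, 0], [0, 7]]
Verify stationarity: grad f(x*) = H x* + g = (0, 0).
Eigenvalues of H: 4, 7.
Both eigenvalues > 0, so H is positive definite -> x* is a strict local min.

min


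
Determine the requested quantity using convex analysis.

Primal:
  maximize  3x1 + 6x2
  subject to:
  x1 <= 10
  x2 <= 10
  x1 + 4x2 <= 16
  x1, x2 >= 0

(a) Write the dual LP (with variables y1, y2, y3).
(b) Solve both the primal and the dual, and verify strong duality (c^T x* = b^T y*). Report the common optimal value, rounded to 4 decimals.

The standard primal-dual pair for 'max c^T x s.t. A x <= b, x >= 0' is:
  Dual:  min b^T y  s.t.  A^T y >= c,  y >= 0.

So the dual LP is:
  minimize  10y1 + 10y2 + 16y3
  subject to:
    y1 + y3 >= 3
    y2 + 4y3 >= 6
    y1, y2, y3 >= 0

Solving the primal: x* = (10, 1.5).
  primal value c^T x* = 39.
Solving the dual: y* = (1.5, 0, 1.5).
  dual value b^T y* = 39.
Strong duality: c^T x* = b^T y*. Confirmed.

39


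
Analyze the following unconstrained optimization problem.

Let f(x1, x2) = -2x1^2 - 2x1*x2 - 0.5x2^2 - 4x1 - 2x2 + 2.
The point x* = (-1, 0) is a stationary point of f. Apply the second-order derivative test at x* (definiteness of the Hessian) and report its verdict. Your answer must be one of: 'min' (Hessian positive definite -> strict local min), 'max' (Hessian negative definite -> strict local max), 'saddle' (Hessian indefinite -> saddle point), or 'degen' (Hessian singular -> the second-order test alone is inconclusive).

Compute the Hessian H = grad^2 f:
  H = [[-4, -2], [-2, -1]]
Verify stationarity: grad f(x*) = H x* + g = (0, 0).
Eigenvalues of H: -5, 0.
H has a zero eigenvalue (singular; negative semidefinite but not definite), so H is neither positive definite, negative definite, nor indefinite. The second-order test alone is inconclusive -> degen.
(Indeed, f is constant along the null direction of H through x*, so x* is not a strict local extremum.)

degen


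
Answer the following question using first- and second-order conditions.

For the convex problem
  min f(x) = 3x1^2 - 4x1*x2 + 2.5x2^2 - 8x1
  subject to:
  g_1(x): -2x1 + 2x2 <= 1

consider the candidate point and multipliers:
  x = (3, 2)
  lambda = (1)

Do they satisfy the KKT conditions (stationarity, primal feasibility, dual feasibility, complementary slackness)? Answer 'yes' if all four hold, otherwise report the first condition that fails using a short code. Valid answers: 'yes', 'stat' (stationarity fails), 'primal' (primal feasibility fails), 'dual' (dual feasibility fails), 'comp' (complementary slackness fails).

Gradient of f: grad f(x) = Q x + c = (2, -2)
Constraint values g_i(x) = a_i^T x - b_i:
  g_1((3, 2)) = -3
Stationarity residual: grad f(x) + sum_i lambda_i a_i = (0, 0)
  -> stationarity OK
Primal feasibility (all g_i <= 0): OK
Dual feasibility (all lambda_i >= 0): OK
Complementary slackness (lambda_i * g_i(x) = 0 for all i): FAILS

Verdict: the first failing condition is complementary_slackness -> comp.

comp


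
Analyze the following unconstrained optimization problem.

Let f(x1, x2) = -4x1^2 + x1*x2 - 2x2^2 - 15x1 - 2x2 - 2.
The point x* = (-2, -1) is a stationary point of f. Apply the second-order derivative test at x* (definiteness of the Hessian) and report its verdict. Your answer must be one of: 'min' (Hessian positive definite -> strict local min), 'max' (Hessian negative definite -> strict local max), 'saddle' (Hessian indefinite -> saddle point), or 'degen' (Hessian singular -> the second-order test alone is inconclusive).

Compute the Hessian H = grad^2 f:
  H = [[-8, 1], [1, -4]]
Verify stationarity: grad f(x*) = H x* + g = (0, 0).
Eigenvalues of H: -8.2361, -3.7639.
Both eigenvalues < 0, so H is negative definite -> x* is a strict local max.

max


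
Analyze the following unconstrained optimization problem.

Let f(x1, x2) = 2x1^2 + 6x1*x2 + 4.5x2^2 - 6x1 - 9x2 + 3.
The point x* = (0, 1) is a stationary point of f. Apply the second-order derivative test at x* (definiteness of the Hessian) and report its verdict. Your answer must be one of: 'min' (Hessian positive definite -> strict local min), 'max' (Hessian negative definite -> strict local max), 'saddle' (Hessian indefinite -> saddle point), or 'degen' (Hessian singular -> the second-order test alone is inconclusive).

Compute the Hessian H = grad^2 f:
  H = [[4, 6], [6, 9]]
Verify stationarity: grad f(x*) = H x* + g = (0, 0).
Eigenvalues of H: 0, 13.
H has a zero eigenvalue (singular; positive semidefinite but not definite), so H is neither positive definite, negative definite, nor indefinite. The second-order test alone is inconclusive -> degen.
(Indeed, f is constant along the null direction of H through x*, so x* is not a strict local extremum.)

degen


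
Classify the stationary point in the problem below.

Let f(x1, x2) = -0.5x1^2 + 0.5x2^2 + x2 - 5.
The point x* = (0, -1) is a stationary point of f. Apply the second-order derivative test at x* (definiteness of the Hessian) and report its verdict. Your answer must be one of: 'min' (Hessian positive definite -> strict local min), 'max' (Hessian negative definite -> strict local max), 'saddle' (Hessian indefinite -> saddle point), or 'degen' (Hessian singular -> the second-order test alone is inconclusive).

Compute the Hessian H = grad^2 f:
  H = [[-1, 0], [0, 1]]
Verify stationarity: grad f(x*) = H x* + g = (0, 0).
Eigenvalues of H: -1, 1.
Eigenvalues have mixed signs, so H is indefinite -> x* is a saddle point.

saddle


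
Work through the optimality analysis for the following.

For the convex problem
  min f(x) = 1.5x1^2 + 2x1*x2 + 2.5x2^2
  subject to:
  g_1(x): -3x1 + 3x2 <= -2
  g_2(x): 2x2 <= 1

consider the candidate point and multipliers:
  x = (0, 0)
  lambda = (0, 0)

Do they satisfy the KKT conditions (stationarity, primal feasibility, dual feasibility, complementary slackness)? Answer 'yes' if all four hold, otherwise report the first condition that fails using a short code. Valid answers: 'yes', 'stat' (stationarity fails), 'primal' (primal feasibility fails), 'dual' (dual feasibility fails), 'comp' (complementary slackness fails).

Gradient of f: grad f(x) = Q x + c = (0, 0)
Constraint values g_i(x) = a_i^T x - b_i:
  g_1((0, 0)) = 2
  g_2((0, 0)) = -1
Stationarity residual: grad f(x) + sum_i lambda_i a_i = (0, 0)
  -> stationarity OK
Primal feasibility (all g_i <= 0): FAILS
Dual feasibility (all lambda_i >= 0): OK
Complementary slackness (lambda_i * g_i(x) = 0 for all i): OK

Verdict: the first failing condition is primal_feasibility -> primal.

primal


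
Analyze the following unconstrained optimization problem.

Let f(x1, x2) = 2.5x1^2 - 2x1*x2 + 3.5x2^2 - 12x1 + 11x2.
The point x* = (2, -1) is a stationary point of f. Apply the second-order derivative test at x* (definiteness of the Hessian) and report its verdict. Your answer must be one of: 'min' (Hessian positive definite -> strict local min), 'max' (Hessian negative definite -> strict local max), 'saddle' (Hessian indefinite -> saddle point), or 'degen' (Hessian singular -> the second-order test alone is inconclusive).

Compute the Hessian H = grad^2 f:
  H = [[5, -2], [-2, 7]]
Verify stationarity: grad f(x*) = H x* + g = (0, 0).
Eigenvalues of H: 3.7639, 8.2361.
Both eigenvalues > 0, so H is positive definite -> x* is a strict local min.

min


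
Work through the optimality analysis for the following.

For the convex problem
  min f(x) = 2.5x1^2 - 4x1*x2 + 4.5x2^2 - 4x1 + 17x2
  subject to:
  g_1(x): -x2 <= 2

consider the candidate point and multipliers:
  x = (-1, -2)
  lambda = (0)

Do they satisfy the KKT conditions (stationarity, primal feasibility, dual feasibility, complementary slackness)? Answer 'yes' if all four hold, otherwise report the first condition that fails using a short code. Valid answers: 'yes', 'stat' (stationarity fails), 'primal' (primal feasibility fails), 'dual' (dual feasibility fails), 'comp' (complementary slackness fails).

Gradient of f: grad f(x) = Q x + c = (-1, 3)
Constraint values g_i(x) = a_i^T x - b_i:
  g_1((-1, -2)) = 0
Stationarity residual: grad f(x) + sum_i lambda_i a_i = (-1, 3)
  -> stationarity FAILS
Primal feasibility (all g_i <= 0): OK
Dual feasibility (all lambda_i >= 0): OK
Complementary slackness (lambda_i * g_i(x) = 0 for all i): OK

Verdict: the first failing condition is stationarity -> stat.

stat


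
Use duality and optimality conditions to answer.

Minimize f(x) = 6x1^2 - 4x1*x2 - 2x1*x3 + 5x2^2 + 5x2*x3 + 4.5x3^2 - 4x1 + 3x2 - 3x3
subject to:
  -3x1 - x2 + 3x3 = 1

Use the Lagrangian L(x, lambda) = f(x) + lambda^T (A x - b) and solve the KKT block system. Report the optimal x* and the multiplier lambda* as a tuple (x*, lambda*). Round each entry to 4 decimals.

Form the Lagrangian:
  L(x, lambda) = (1/2) x^T Q x + c^T x + lambda^T (A x - b)
Stationarity (grad_x L = 0): Q x + c + A^T lambda = 0.
Primal feasibility: A x = b.

This gives the KKT block system:
  [ Q   A^T ] [ x     ]   [-c ]
  [ A    0  ] [ lambda ] = [ b ]

Solving the linear system:
  x*      = (0.3545, -0.408, 0.5518)
  lambda* = (0.2609)
  f(x*)   = -2.2793

x* = (0.3545, -0.408, 0.5518), lambda* = (0.2609)


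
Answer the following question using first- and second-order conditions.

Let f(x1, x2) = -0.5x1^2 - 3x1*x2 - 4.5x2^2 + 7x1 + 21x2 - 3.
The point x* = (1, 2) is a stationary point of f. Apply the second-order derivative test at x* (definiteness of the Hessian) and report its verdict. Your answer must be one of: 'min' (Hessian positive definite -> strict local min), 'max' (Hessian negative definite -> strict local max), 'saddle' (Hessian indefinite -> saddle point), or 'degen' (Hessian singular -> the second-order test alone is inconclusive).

Compute the Hessian H = grad^2 f:
  H = [[-1, -3], [-3, -9]]
Verify stationarity: grad f(x*) = H x* + g = (0, 0).
Eigenvalues of H: -10, 0.
H has a zero eigenvalue (singular; negative semidefinite but not definite), so H is neither positive definite, negative definite, nor indefinite. The second-order test alone is inconclusive -> degen.
(Indeed, f is constant along the null direction of H through x*, so x* is not a strict local extremum.)

degen


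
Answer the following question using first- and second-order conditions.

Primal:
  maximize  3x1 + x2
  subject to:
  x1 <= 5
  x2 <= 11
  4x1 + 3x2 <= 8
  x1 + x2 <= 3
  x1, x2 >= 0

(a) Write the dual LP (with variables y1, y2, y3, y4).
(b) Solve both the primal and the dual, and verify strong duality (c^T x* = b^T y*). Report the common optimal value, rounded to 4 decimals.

The standard primal-dual pair for 'max c^T x s.t. A x <= b, x >= 0' is:
  Dual:  min b^T y  s.t.  A^T y >= c,  y >= 0.

So the dual LP is:
  minimize  5y1 + 11y2 + 8y3 + 3y4
  subject to:
    y1 + 4y3 + y4 >= 3
    y2 + 3y3 + y4 >= 1
    y1, y2, y3, y4 >= 0

Solving the primal: x* = (2, 0).
  primal value c^T x* = 6.
Solving the dual: y* = (0, 0, 0.75, 0).
  dual value b^T y* = 6.
Strong duality: c^T x* = b^T y*. Confirmed.

6


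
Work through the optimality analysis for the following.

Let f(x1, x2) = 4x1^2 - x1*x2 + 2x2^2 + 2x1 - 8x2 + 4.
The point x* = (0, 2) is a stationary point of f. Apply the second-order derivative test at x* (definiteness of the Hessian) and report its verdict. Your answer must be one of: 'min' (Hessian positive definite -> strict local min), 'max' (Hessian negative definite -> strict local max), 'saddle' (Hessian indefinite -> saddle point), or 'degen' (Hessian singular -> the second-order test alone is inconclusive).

Compute the Hessian H = grad^2 f:
  H = [[8, -1], [-1, 4]]
Verify stationarity: grad f(x*) = H x* + g = (0, 0).
Eigenvalues of H: 3.7639, 8.2361.
Both eigenvalues > 0, so H is positive definite -> x* is a strict local min.

min


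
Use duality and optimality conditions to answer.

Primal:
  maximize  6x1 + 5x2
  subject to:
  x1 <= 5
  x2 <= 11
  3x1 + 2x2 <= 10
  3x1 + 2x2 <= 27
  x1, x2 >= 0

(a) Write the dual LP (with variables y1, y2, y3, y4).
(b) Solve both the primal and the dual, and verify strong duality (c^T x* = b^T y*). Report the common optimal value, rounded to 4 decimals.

The standard primal-dual pair for 'max c^T x s.t. A x <= b, x >= 0' is:
  Dual:  min b^T y  s.t.  A^T y >= c,  y >= 0.

So the dual LP is:
  minimize  5y1 + 11y2 + 10y3 + 27y4
  subject to:
    y1 + 3y3 + 3y4 >= 6
    y2 + 2y3 + 2y4 >= 5
    y1, y2, y3, y4 >= 0

Solving the primal: x* = (0, 5).
  primal value c^T x* = 25.
Solving the dual: y* = (0, 0, 2.5, 0).
  dual value b^T y* = 25.
Strong duality: c^T x* = b^T y*. Confirmed.

25


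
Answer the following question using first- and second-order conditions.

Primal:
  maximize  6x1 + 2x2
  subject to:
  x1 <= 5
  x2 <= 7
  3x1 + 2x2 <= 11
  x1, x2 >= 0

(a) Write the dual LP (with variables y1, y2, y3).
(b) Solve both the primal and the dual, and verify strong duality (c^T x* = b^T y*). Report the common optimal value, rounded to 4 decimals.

The standard primal-dual pair for 'max c^T x s.t. A x <= b, x >= 0' is:
  Dual:  min b^T y  s.t.  A^T y >= c,  y >= 0.

So the dual LP is:
  minimize  5y1 + 7y2 + 11y3
  subject to:
    y1 + 3y3 >= 6
    y2 + 2y3 >= 2
    y1, y2, y3 >= 0

Solving the primal: x* = (3.6667, 0).
  primal value c^T x* = 22.
Solving the dual: y* = (0, 0, 2).
  dual value b^T y* = 22.
Strong duality: c^T x* = b^T y*. Confirmed.

22


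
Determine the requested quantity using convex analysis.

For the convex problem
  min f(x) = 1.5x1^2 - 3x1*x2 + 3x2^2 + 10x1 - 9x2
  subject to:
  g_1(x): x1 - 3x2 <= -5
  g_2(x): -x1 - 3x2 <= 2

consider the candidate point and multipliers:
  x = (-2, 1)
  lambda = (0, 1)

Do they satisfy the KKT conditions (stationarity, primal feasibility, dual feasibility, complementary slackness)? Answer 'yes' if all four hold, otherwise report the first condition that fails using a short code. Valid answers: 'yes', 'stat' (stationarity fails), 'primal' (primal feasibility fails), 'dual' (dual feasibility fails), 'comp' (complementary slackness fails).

Gradient of f: grad f(x) = Q x + c = (1, 3)
Constraint values g_i(x) = a_i^T x - b_i:
  g_1((-2, 1)) = 0
  g_2((-2, 1)) = -3
Stationarity residual: grad f(x) + sum_i lambda_i a_i = (0, 0)
  -> stationarity OK
Primal feasibility (all g_i <= 0): OK
Dual feasibility (all lambda_i >= 0): OK
Complementary slackness (lambda_i * g_i(x) = 0 for all i): FAILS

Verdict: the first failing condition is complementary_slackness -> comp.

comp


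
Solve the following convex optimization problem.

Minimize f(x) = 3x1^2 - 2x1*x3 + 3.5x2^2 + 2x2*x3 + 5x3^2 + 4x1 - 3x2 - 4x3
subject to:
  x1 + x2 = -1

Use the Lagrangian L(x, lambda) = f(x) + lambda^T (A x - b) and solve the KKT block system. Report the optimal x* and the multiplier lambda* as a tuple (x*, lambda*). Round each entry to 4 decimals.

Form the Lagrangian:
  L(x, lambda) = (1/2) x^T Q x + c^T x + lambda^T (A x - b)
Stationarity (grad_x L = 0): Q x + c + A^T lambda = 0.
Primal feasibility: A x = b.

This gives the KKT block system:
  [ Q   A^T ] [ x     ]   [-c ]
  [ A    0  ] [ lambda ] = [ b ]

Solving the linear system:
  x*      = (-1.0175, 0.0175, 0.193)
  lambda* = (2.4912)
  f(x*)   = -1.2018

x* = (-1.0175, 0.0175, 0.193), lambda* = (2.4912)


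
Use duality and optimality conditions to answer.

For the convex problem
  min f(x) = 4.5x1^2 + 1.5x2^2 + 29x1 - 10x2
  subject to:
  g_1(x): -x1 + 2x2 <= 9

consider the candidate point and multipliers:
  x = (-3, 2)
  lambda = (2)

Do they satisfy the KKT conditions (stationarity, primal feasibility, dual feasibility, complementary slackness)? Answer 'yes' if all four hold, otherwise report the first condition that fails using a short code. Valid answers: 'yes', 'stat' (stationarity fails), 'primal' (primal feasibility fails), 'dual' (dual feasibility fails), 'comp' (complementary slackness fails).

Gradient of f: grad f(x) = Q x + c = (2, -4)
Constraint values g_i(x) = a_i^T x - b_i:
  g_1((-3, 2)) = -2
Stationarity residual: grad f(x) + sum_i lambda_i a_i = (0, 0)
  -> stationarity OK
Primal feasibility (all g_i <= 0): OK
Dual feasibility (all lambda_i >= 0): OK
Complementary slackness (lambda_i * g_i(x) = 0 for all i): FAILS

Verdict: the first failing condition is complementary_slackness -> comp.

comp


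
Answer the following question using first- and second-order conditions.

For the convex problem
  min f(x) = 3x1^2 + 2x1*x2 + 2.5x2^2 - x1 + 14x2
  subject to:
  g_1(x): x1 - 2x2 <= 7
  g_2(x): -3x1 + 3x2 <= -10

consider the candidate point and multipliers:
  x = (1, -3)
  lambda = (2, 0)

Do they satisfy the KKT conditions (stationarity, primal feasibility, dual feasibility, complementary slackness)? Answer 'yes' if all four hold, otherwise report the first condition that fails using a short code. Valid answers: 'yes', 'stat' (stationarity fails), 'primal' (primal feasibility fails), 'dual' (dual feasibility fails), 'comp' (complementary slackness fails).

Gradient of f: grad f(x) = Q x + c = (-1, 1)
Constraint values g_i(x) = a_i^T x - b_i:
  g_1((1, -3)) = 0
  g_2((1, -3)) = -2
Stationarity residual: grad f(x) + sum_i lambda_i a_i = (1, -3)
  -> stationarity FAILS
Primal feasibility (all g_i <= 0): OK
Dual feasibility (all lambda_i >= 0): OK
Complementary slackness (lambda_i * g_i(x) = 0 for all i): OK

Verdict: the first failing condition is stationarity -> stat.

stat


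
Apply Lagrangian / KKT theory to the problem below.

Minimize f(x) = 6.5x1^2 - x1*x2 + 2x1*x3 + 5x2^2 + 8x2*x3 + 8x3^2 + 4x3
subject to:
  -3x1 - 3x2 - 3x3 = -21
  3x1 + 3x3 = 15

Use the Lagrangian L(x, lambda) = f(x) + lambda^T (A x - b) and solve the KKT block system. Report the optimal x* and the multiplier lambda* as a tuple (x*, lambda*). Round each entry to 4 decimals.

Form the Lagrangian:
  L(x, lambda) = (1/2) x^T Q x + c^T x + lambda^T (A x - b)
Stationarity (grad_x L = 0): Q x + c + A^T lambda = 0.
Primal feasibility: A x = b.

This gives the KKT block system:
  [ Q   A^T ] [ x     ]   [-c ]
  [ A    0  ] [ lambda ] = [ b ]

Solving the linear system:
  x*      = (3.68, 2, 1.32)
  lambda* = (8.96, -7.2)
  f(x*)   = 150.72

x* = (3.68, 2, 1.32), lambda* = (8.96, -7.2)


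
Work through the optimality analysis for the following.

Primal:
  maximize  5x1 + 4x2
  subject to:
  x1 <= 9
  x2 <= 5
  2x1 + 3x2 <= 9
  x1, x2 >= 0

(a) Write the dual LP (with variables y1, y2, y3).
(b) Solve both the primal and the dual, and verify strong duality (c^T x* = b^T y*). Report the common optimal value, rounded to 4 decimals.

The standard primal-dual pair for 'max c^T x s.t. A x <= b, x >= 0' is:
  Dual:  min b^T y  s.t.  A^T y >= c,  y >= 0.

So the dual LP is:
  minimize  9y1 + 5y2 + 9y3
  subject to:
    y1 + 2y3 >= 5
    y2 + 3y3 >= 4
    y1, y2, y3 >= 0

Solving the primal: x* = (4.5, 0).
  primal value c^T x* = 22.5.
Solving the dual: y* = (0, 0, 2.5).
  dual value b^T y* = 22.5.
Strong duality: c^T x* = b^T y*. Confirmed.

22.5


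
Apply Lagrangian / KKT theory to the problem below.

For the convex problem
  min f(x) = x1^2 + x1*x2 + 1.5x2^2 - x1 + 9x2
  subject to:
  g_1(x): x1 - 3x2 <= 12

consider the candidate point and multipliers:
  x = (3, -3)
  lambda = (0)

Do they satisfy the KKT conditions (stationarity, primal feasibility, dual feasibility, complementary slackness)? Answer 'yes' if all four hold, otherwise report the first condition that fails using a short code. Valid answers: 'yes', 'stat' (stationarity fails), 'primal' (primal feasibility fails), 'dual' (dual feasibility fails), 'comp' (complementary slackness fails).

Gradient of f: grad f(x) = Q x + c = (2, 3)
Constraint values g_i(x) = a_i^T x - b_i:
  g_1((3, -3)) = 0
Stationarity residual: grad f(x) + sum_i lambda_i a_i = (2, 3)
  -> stationarity FAILS
Primal feasibility (all g_i <= 0): OK
Dual feasibility (all lambda_i >= 0): OK
Complementary slackness (lambda_i * g_i(x) = 0 for all i): OK

Verdict: the first failing condition is stationarity -> stat.

stat


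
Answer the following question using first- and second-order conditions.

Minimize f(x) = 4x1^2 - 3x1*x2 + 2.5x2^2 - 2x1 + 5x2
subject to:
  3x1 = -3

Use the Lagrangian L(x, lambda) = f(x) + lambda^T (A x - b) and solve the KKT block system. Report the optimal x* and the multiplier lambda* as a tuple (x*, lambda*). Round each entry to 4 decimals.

Form the Lagrangian:
  L(x, lambda) = (1/2) x^T Q x + c^T x + lambda^T (A x - b)
Stationarity (grad_x L = 0): Q x + c + A^T lambda = 0.
Primal feasibility: A x = b.

This gives the KKT block system:
  [ Q   A^T ] [ x     ]   [-c ]
  [ A    0  ] [ lambda ] = [ b ]

Solving the linear system:
  x*      = (-1, -1.6)
  lambda* = (1.7333)
  f(x*)   = -0.4

x* = (-1, -1.6), lambda* = (1.7333)


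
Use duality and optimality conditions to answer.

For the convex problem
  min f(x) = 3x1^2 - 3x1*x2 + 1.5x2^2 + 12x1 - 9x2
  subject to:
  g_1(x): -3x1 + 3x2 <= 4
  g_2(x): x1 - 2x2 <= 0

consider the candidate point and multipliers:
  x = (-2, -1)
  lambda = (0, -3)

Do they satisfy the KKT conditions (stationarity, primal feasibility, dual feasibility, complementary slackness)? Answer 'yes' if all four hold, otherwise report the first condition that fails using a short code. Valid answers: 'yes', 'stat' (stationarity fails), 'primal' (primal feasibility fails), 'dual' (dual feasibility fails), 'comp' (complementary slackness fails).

Gradient of f: grad f(x) = Q x + c = (3, -6)
Constraint values g_i(x) = a_i^T x - b_i:
  g_1((-2, -1)) = -1
  g_2((-2, -1)) = 0
Stationarity residual: grad f(x) + sum_i lambda_i a_i = (0, 0)
  -> stationarity OK
Primal feasibility (all g_i <= 0): OK
Dual feasibility (all lambda_i >= 0): FAILS
Complementary slackness (lambda_i * g_i(x) = 0 for all i): OK

Verdict: the first failing condition is dual_feasibility -> dual.

dual


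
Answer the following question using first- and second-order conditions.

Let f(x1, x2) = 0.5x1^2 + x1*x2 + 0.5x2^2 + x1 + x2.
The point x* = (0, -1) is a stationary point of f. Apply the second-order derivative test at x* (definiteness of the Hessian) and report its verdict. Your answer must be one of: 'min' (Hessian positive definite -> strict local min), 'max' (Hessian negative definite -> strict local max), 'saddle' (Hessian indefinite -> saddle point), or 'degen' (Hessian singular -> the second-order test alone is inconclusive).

Compute the Hessian H = grad^2 f:
  H = [[1, 1], [1, 1]]
Verify stationarity: grad f(x*) = H x* + g = (0, 0).
Eigenvalues of H: 0, 2.
H has a zero eigenvalue (singular; positive semidefinite but not definite), so H is neither positive definite, negative definite, nor indefinite. The second-order test alone is inconclusive -> degen.
(Indeed, f is constant along the null direction of H through x*, so x* is not a strict local extremum.)

degen


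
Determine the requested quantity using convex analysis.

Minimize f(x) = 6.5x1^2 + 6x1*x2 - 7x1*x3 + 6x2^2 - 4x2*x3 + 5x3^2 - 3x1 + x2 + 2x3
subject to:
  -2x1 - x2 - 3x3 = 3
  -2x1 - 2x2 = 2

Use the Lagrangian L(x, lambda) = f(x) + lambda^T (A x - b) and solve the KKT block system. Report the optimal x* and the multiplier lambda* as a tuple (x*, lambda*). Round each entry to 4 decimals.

Form the Lagrangian:
  L(x, lambda) = (1/2) x^T Q x + c^T x + lambda^T (A x - b)
Stationarity (grad_x L = 0): Q x + c + A^T lambda = 0.
Primal feasibility: A x = b.

This gives the KKT block system:
  [ Q   A^T ] [ x     ]   [-c ]
  [ A    0  ] [ lambda ] = [ b ]

Solving the linear system:
  x*      = (-0.2621, -0.7379, -0.5793)
  lambda* = (0.331, -3.7207)
  f(x*)   = 2.669

x* = (-0.2621, -0.7379, -0.5793), lambda* = (0.331, -3.7207)


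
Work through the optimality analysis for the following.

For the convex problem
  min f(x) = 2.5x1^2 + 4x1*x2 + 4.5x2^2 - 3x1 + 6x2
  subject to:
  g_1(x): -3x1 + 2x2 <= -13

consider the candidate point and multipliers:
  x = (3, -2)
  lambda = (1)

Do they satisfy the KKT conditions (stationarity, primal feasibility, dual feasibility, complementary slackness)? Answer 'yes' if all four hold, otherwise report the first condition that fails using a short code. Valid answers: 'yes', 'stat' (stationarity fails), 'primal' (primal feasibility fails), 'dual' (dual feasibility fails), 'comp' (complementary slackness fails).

Gradient of f: grad f(x) = Q x + c = (4, 0)
Constraint values g_i(x) = a_i^T x - b_i:
  g_1((3, -2)) = 0
Stationarity residual: grad f(x) + sum_i lambda_i a_i = (1, 2)
  -> stationarity FAILS
Primal feasibility (all g_i <= 0): OK
Dual feasibility (all lambda_i >= 0): OK
Complementary slackness (lambda_i * g_i(x) = 0 for all i): OK

Verdict: the first failing condition is stationarity -> stat.

stat


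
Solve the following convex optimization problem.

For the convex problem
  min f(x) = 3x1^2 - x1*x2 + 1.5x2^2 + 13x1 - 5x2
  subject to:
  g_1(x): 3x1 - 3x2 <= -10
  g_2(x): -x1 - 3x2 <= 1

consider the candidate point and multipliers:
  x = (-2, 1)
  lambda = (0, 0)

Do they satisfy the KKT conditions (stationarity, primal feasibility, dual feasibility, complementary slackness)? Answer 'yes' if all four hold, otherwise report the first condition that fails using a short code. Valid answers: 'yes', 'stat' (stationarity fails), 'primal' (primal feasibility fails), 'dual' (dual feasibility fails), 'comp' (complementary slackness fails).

Gradient of f: grad f(x) = Q x + c = (0, 0)
Constraint values g_i(x) = a_i^T x - b_i:
  g_1((-2, 1)) = 1
  g_2((-2, 1)) = -2
Stationarity residual: grad f(x) + sum_i lambda_i a_i = (0, 0)
  -> stationarity OK
Primal feasibility (all g_i <= 0): FAILS
Dual feasibility (all lambda_i >= 0): OK
Complementary slackness (lambda_i * g_i(x) = 0 for all i): OK

Verdict: the first failing condition is primal_feasibility -> primal.

primal


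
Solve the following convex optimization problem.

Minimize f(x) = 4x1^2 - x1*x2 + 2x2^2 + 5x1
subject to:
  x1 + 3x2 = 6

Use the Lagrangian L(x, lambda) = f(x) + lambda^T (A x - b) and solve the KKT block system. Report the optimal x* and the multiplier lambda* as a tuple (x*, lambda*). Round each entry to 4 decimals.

Form the Lagrangian:
  L(x, lambda) = (1/2) x^T Q x + c^T x + lambda^T (A x - b)
Stationarity (grad_x L = 0): Q x + c + A^T lambda = 0.
Primal feasibility: A x = b.

This gives the KKT block system:
  [ Q   A^T ] [ x     ]   [-c ]
  [ A    0  ] [ lambda ] = [ b ]

Solving the linear system:
  x*      = (-0.0366, 2.0122)
  lambda* = (-2.6951)
  f(x*)   = 7.9939

x* = (-0.0366, 2.0122), lambda* = (-2.6951)
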